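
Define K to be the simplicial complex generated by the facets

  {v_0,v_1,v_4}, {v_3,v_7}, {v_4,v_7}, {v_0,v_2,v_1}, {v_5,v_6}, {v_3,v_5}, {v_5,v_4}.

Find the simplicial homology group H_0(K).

H_0 ≅ Z.

Take the total order v_0 < v_1 < v_2 < v_3 < v_4 < v_5 < v_6 < v_7 on the vertex set. Then K (dimension 2) consists of the simplices:

  0-simplices (8): [v_0], [v_1], [v_2], [v_3], [v_4], [v_5], [v_6], [v_7]
  1-simplices (10): [v_0,v_1], [v_0,v_2], [v_0,v_4], [v_1,v_2], [v_1,v_4], [v_3,v_5], [v_3,v_7], [v_4,v_5], [v_4,v_7], [v_5,v_6]
  2-simplices (2): [v_0,v_1,v_2], [v_0,v_1,v_4]

Hence C_0 ≅ Z^8, C_1 ≅ Z^10, C_2 ≅ Z^2.

∂_1: C_1 → C_0 is given by ∂[p,q] = [q] − [p]. For instance
  ∂[v_1,v_2] = [v_2] − [v_1].
The resulting 8×10 matrix has rank 7, and its Smith normal form has invariant factors (1,1,1,1,1,1,1).

Boundary ∂_2: C_2 → C_1 sends each 2-simplex [p,q,r] to [q,r] − [p,r] + [p,q]. For instance
  ∂[v_0,v_1,v_2] = [v_1,v_2] − [v_0,v_2] + [v_0,v_1],
  ∂[v_0,v_1,v_4] = [v_1,v_4] − [v_0,v_4] + [v_0,v_1].
As a 10×2 matrix over Z this has rank 2, with invariant factors (1,1).

Now H_k = ker ∂_k / im ∂_{k+1}, so:

  H_0: rank C_0 − rank ∂_1 = 8 − 7 = 1, and the invariant factors of ∂_1 are all 1, so H_0 = Z.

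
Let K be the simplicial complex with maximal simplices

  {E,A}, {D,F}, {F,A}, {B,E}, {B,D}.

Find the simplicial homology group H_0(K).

Take the total order A < B < D < E < F on the vertex set. Then K (dimension 1) consists of the simplices:

  0-simplices (5): A, B, D, E, F
  1-simplices (5): AE, AF, BD, BE, DF

giving chain groups C_0 ≅ Z^5, C_1 ≅ Z^5.

∂_1: C_1 → C_0 is given by ∂[p,q] = [q] − [p].
The resulting 5×5 matrix has rank 4, and its Smith normal form has invariant factors (1,1,1,1).

From H_k ≅ ker(∂_k) / im(∂_{k+1}) we obtain:

  H_0: rank C_0 − rank ∂_1 = 5 − 4 = 1, and the invariant factors of ∂_1 are all 1, so H_0 = Z.

(K is a triangulation of the circle S^1.)

H_0 ≅ Z.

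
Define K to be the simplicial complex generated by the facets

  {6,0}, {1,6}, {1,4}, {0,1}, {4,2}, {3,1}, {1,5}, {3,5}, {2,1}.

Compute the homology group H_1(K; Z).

Fix the vertex order 0 < 1 < 2 < 3 < 4 < 5 < 6 and write every simplex with vertices in increasing order. Then dim K = 1 and the simplices of K are:

  0-simplices (7): [0], [1], [2], [3], [4], [5], [6]
  1-simplices (9): [0,1], [0,6], [1,2], [1,3], [1,4], [1,5], [1,6], [2,4], [3,5]

so the chain groups are C_0 ≅ Z^7, C_1 ≅ Z^9.

Boundary ∂_1: C_1 → C_0 is given by ∂[p,q] = [q] − [p].
As a 7×9 matrix over Z this has rank 6, with invariant factors (1,1,1,1,1,1).

Now H_k = ker ∂_k / im ∂_{k+1}, so:

  H_1: rank ker ∂_1 − rank ∂_2 = (9 − 6) − 0 = 3, and there is no ∂_2, so H_1 = Z^3.

(K is a triangulation of a wedge of 3 circles.)

H_1 = Z^3.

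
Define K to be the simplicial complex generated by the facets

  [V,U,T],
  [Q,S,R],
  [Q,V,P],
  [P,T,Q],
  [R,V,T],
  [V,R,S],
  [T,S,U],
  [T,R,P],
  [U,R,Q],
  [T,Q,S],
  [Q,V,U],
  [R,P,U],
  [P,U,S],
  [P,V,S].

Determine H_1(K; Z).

Take the total order P < Q < R < S < T < U < V on the vertex set. Then K (dimension 2) consists of the simplices:

  0-simplices (7): P, Q, R, S, T, U, V
  1-simplices (21): PQ, PR, PS, PT, PU, PV, QR, QS, QT, QU, QV, RS, RT, RU, RV, ST, SU, SV, TU, TV, UV
  2-simplices (14): PQT, PQV, PRT, PRU, PSU, PSV, QRS, QRU, QST, QUV, RSV, RTV, STU, TUV

Hence C_0 ≅ Z^7, C_1 ≅ Z^21, C_2 ≅ Z^14.

∂_1: C_1 → C_0 maps an edge to its endpoints' difference, ∂[p,q] = q − p.
This gives a 7×21 integer matrix of rank 6; reducing to Smith normal form yields diagonal entries (1,1,1,1,1,1).

Boundary ∂_2: C_2 → C_1 acts by ∂[p,q,r] = [q,r] − [p,r] + [p,q]. For instance
  ∂RSV = SV − RV + RS,
  ∂QST = ST − QT + QS.
This gives a 21×14 integer matrix of rank 13; reducing to Smith normal form yields diagonal entries (1,1,1,1,1,1,1,1,1,1,1,1,1).

Reading off H_k = ker ∂_k / im ∂_{k+1}:

  H_1: rank ker ∂_1 − rank ∂_2 = (21 − 6) − 13 = 2, and the invariant factors of ∂_2 are all 1, so H_1 ≅ Z^2.

(K is a triangulation of the torus T^2.)

H_1 ≅ Z^2.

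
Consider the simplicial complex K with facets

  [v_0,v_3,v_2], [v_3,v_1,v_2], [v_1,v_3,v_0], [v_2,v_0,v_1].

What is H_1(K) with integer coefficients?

H_1 ≅ 0.

Order the vertices as v_0 < v_1 < v_2 < v_3. Listing each simplex with vertices in this order, K has dimension 2 with simplices:

  0-simplices (4): [v_0], [v_1], [v_2], [v_3]
  1-simplices (6): [v_0,v_1], [v_0,v_2], [v_0,v_3], [v_1,v_2], [v_1,v_3], [v_2,v_3]
  2-simplices (4): [v_0,v_1,v_2], [v_0,v_1,v_3], [v_0,v_2,v_3], [v_1,v_2,v_3]

giving chain groups C_0 ≅ Z^4, C_1 ≅ Z^6, C_2 ≅ Z^4.

Boundary ∂_1: C_1 → C_0 maps an edge to its endpoints' difference, ∂[p,q] = q − p. For instance
  ∂[v_0,v_1] = [v_1] − [v_0].
The resulting 4×6 matrix has rank 3, and its Smith normal form has invariant factors (1,1,1).

Boundary ∂_2: C_2 → C_1 maps a triangle to the signed sum of its edges. For instance
  ∂[v_1,v_2,v_3] = [v_2,v_3] − [v_1,v_3] + [v_1,v_2],
  ∂[v_0,v_1,v_2] = [v_1,v_2] − [v_0,v_2] + [v_0,v_1].
The 6×4 boundary matrix has rank 3 and Smith normal form diag(1,1,1).

Now H_k = ker ∂_k / im ∂_{k+1}, so:

  H_1: rank ker ∂_1 − rank ∂_2 = (6 − 3) − 3 = 0, and the invariant factors of ∂_2 are all 1, so H_1 = 0.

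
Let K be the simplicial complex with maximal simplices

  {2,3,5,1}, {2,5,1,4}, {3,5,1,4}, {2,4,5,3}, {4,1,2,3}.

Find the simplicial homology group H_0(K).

Fix the vertex order 1 < 2 < 3 < 4 < 5 and write every simplex with vertices in increasing order. Then dim K = 3 and the simplices of K are:

  0-simplices (5): [1], [2], [3], [4], [5]
  1-simplices (10): [1,2], [1,3], [1,4], [1,5], [2,3], [2,4], [2,5], [3,4], [3,5], [4,5]
  2-simplices (10): [1,2,3], [1,2,4], [1,2,5], [1,3,4], [1,3,5], [1,4,5], [2,3,4], [2,3,5], [2,4,5], [3,4,5]
  3-simplices (5): [1,2,3,4], [1,2,3,5], [1,2,4,5], [1,3,4,5], [2,3,4,5]

so the chain groups are C_0 ≅ Z^5, C_1 ≅ Z^10, C_2 ≅ Z^10, C_3 ≅ Z^5.

Boundary ∂_1: C_1 → C_0 sends each edge [p,q] (with p < q) to q − p. For instance
  ∂[3,4] = [4] − [3].
The resulting 5×10 matrix has rank 4, and its Smith normal form has invariant factors (1,1,1,1).

∂_2: C_2 → C_1 sends each 2-simplex [p,q,r] to [q,r] − [p,r] + [p,q]. For instance
  ∂[1,2,4] = [2,4] − [1,4] + [1,2],
  ∂[1,2,5] = [2,5] − [1,5] + [1,2].
The resulting 10×10 matrix has rank 6, and its Smith normal form has invariant factors (1,1,1,1,1,1).

Boundary ∂_3: C_3 → C_2 sends each 3-simplex σ to the alternating sum Σ_i (−1)^i (σ with its i-th vertex removed). For instance
  ∂[1,2,3,4] = [2,3,4] − [1,3,4] + [1,2,4] − [1,2,3],
  ∂[1,3,4,5] = [3,4,5] − [1,4,5] + [1,3,5] − [1,3,4].
The resulting 10×5 matrix has rank 4, and its Smith normal form has invariant factors (1,1,1,1).

From H_k ≅ ker(∂_k) / im(∂_{k+1}) we obtain:

  H_0: rank C_0 − rank ∂_1 = 5 − 4 = 1, and the invariant factors of ∂_1 are all 1, so H_0 = Z.

(K is a triangulation of the 3-sphere S^3.)

H_0 = Z.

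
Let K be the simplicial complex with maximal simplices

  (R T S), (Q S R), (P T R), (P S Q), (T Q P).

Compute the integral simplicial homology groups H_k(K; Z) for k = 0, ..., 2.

Fix the vertex order P < Q < R < S < T and write every simplex with vertices in increasing order. Then dim K = 2 and the simplices of K are:

  0-simplices (5): P, Q, R, S, T
  1-simplices (10): PQ, PR, PS, PT, QR, QS, QT, RS, RT, ST
  2-simplices (5): PQS, PQT, PRT, QRS, RST

Hence C_0 ≅ Z^5, C_1 ≅ Z^10, C_2 ≅ Z^5.

Boundary ∂_1: C_1 → C_0 is given by ∂[p,q] = [q] − [p]. For instance
  ∂QS = S − Q.
The resulting 5×10 matrix has rank 4, and its Smith normal form has invariant factors (1,1,1,1).

Boundary ∂_2: C_2 → C_1 sends each 2-simplex [p,q,r] to [q,r] − [p,r] + [p,q]. For instance
  ∂PQT = QT − PT + PQ,
  ∂RST = ST − RT + RS.
As a 10×5 matrix over Z this has rank 5, with invariant factors (1,1,1,1,1).

Computing H_k = (kernel of ∂_k) / (image of ∂_{k+1}):

  H_0: rank C_0 − rank ∂_1 = 5 − 4 = 1, and the invariant factors of ∂_1 are all 1, so H_0 ≅ Z.
  H_1: rank ker ∂_1 − rank ∂_2 = (10 − 4) − 5 = 1, and the invariant factors of ∂_2 are all 1, so H_1 ≅ Z.
  H_2: rank ker ∂_2 − rank ∂_3 = (5 − 5) − 0 = 0, and there is no ∂_3, so H_2 ≅ 0.

H_0 ≅ Z,  H_1 ≅ Z,  H_2 = 0.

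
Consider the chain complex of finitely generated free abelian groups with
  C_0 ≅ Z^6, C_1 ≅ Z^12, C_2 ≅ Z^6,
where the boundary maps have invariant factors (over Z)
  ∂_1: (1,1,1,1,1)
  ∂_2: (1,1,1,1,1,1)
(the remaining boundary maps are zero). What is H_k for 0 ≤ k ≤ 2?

H_0 ≅ Z,  H_1 ≅ Z,  H_2 = 0.

H_0: b_0 = 6 − 0 − 5 = 1; torsion from ∂_1 factors > 1: none. So H_0 ≅ Z.
H_1: b_1 = 12 − 5 − 6 = 1; torsion from ∂_2 factors > 1: none. So H_1 ≅ Z.
H_2: b_2 = 6 − 6 − 0 = 0; torsion from ∂_3 factors > 1: none. So H_2 ≅ 0.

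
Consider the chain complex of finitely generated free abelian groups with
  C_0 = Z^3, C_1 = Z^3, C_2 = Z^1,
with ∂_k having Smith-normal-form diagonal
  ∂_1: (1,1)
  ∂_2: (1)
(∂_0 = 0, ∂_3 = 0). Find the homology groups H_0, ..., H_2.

H_0: b_0 = 3 − 0 − 2 = 1; torsion from ∂_1 factors > 1: none. So H_0 ≅ Z.
H_1: b_1 = 3 − 2 − 1 = 0; torsion from ∂_2 factors > 1: none. So H_1 ≅ 0.
H_2: b_2 = 1 − 1 − 0 = 0; torsion from ∂_3 factors > 1: none. So H_2 ≅ 0.

H_0 ≅ Z,  H_1 = 0,  H_2 = 0.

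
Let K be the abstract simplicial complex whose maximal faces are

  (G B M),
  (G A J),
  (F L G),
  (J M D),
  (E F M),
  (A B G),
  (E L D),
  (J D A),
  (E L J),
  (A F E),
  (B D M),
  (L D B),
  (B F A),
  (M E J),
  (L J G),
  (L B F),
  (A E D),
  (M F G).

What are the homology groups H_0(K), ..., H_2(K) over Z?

H_0 = Z,  H_1 = Z × Z/2,  H_2 = 0.

Take the total order A < B < D < E < F < G < J < L < M on the vertex set. Then K (dimension 2) consists of the simplices:

  0-simplices (9): A, B, D, E, F, G, J, L, M
  1-simplices (27): AB, AD, AE, AF, AG, AJ, BD, BF, BG, BL, BM, DE, DJ, DL, DM, EF, EJ, EL, EM, FG, FL, FM, GJ, GL, GM, JL, JM
  2-simplices (18): ABF, ABG, ADE, ADJ, AEF, AGJ, BDL, BDM, BFL, BGM, DEL, DJM, EFM, EJL, EJM, FGL, FGM, GJL

giving chain groups C_0 ≅ Z^9, C_1 ≅ Z^27, C_2 ≅ Z^18.

Boundary ∂_1: C_1 → C_0 is given by ∂[p,q] = [q] − [p]. For instance
  ∂FG = G − F.
As a 9×27 matrix over Z this has rank 8, with invariant factors (1,1,1,1,1,1,1,1).

∂_2: C_2 → C_1 acts by ∂[p,q,r] = [q,r] − [p,r] + [p,q]. For instance
  ∂EJL = JL − EL + EJ,
  ∂AGJ = GJ − AJ + AG.
The resulting 27×18 matrix has rank 18, and its Smith normal form has invariant factors (1,1,1,1,1,1,1,1,1,1,1,1,1,1,1,1,1,2).

Computing H_k = (kernel of ∂_k) / (image of ∂_{k+1}):

  H_0: rank C_0 − rank ∂_1 = 9 − 8 = 1, and the invariant factors of ∂_1 are all 1, so H_0 ≅ Z.
  H_1: rank ker ∂_1 − rank ∂_2 = (27 − 8) − 18 = 1, and ∂_2 has invariant factor 2 > 1, so H_1 ≅ Z × Z/2.
  H_2: rank ker ∂_2 − rank ∂_3 = (18 − 18) − 0 = 0, and there is no ∂_3, so H_2 ≅ 0.

(K is a triangulation of the Klein bottle.)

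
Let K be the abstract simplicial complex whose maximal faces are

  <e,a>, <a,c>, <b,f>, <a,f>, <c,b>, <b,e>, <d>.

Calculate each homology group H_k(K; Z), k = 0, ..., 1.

H_0 = Z^2,  H_1 = Z^2.

Fix the vertex order a < b < c < d < e < f and write every simplex with vertices in increasing order. Then dim K = 1 and the simplices of K are:

  0-simplices (6): a, b, c, d, e, f
  1-simplices (6): ac, ae, af, bc, be, bf

giving chain groups C_0 ≅ Z^6, C_1 ≅ Z^6.

∂_1: C_1 → C_0 is given by ∂[p,q] = [q] − [p].
The resulting 6×6 matrix has rank 4, and its Smith normal form has invariant factors (1,1,1,1).

From H_k ≅ ker(∂_k) / im(∂_{k+1}) we obtain:

  H_0: rank C_0 − rank ∂_1 = 6 − 4 = 2, and the invariant factors of ∂_1 are all 1, so H_0 = Z^2.
  H_1: rank ker ∂_1 − rank ∂_2 = (6 − 4) − 0 = 2, and there is no ∂_2, so H_1 = Z^2.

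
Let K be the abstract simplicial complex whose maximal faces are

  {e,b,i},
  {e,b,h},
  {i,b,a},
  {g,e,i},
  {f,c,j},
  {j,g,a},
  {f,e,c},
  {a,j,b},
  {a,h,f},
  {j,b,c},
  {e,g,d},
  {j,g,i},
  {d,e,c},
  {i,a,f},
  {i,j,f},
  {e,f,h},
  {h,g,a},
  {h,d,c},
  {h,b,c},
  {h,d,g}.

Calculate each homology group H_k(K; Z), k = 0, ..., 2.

Fix the vertex order a < b < c < d < e < f < g < h < i < j and write every simplex with vertices in increasing order. Then dim K = 2 and the simplices of K are:

  0-simplices (10): a, b, c, d, e, f, g, h, i, j
  1-simplices (30): ab, af, ag, ah, ai, aj, bc, be, bh, bi, bj, cd, ce, cf, ch, cj, de, dg, dh, ef, eg, eh, ei, fh, fi, fj, gh, gi, gj, ij
  2-simplices (20): abi, abj, afh, afi, agh, agj, bch, bcj, beh, bei, cde, cdh, cef, cfj, deg, dgh, efh, egi, fij, gij

Hence C_0 ≅ Z^10, C_1 ≅ Z^30, C_2 ≅ Z^20.

The boundary map ∂_1: C_1 → C_0 sends each edge [p,q] (with p < q) to q − p. For instance
  ∂be = e − b.
The 10×30 boundary matrix has rank 9 and Smith normal form diag(1,1,1,1,1,1,1,1,1).

∂_2: C_2 → C_1 sends each 2-simplex [p,q,r] to [q,r] − [p,r] + [p,q]. For instance
  ∂cef = ef − cf + ce,
  ∂bei = ei − bi + be.
The 30×20 boundary matrix has rank 20 and Smith normal form diag(1,1,1,1,1,1,1,1,1,1,1,1,1,1,1,1,1,1,1,2).

Computing H_k = (kernel of ∂_k) / (image of ∂_{k+1}):

  H_0: rank C_0 − rank ∂_1 = 10 − 9 = 1, and the invariant factors of ∂_1 are all 1, so H_0 = Z.
  H_1: rank ker ∂_1 − rank ∂_2 = (30 − 9) − 20 = 1, and ∂_2 has invariant factor 2 > 1, so H_1 = Z ⊕ Z/2.
  H_2: rank ker ∂_2 − rank ∂_3 = (20 − 20) − 0 = 0, and there is no ∂_3, so H_2 = 0.

As a check, the Euler characteristic is 10 − 30 + 20 = 0, which agrees with 1 − 1 + 0 = 0.

H_0 = Z,  H_1 = Z ⊕ Z/2,  H_2 = 0.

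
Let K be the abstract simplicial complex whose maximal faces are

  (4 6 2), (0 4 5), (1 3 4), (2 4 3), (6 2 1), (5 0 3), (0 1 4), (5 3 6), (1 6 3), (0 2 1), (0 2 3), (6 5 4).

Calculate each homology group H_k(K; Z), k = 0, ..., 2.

Order the vertices as 0 < 1 < 2 < 3 < 4 < 5 < 6. Listing each simplex with vertices in this order, K has dimension 2 with simplices:

  0-simplices (7): [0], [1], [2], [3], [4], [5], [6]
  1-simplices (18): [0,1], [0,2], [0,3], [0,4], [0,5], [1,2], [1,3], [1,4], [1,6], [2,3], [2,4], [2,6], [3,4], [3,5], [3,6], [4,5], [4,6], [5,6]
  2-simplices (12): [0,1,2], [0,1,4], [0,2,3], [0,3,5], [0,4,5], [1,2,6], [1,3,4], [1,3,6], [2,3,4], [2,4,6], [3,5,6], [4,5,6]

Hence C_0 ≅ Z^7, C_1 ≅ Z^18, C_2 ≅ Z^12.

Boundary ∂_1: C_1 → C_0 is given by ∂[p,q] = [q] − [p]. For instance
  ∂[1,4] = [4] − [1].
This gives a 7×18 integer matrix of rank 6; reducing to Smith normal form yields diagonal entries (1,1,1,1,1,1).

∂_2: C_2 → C_1 acts by ∂[p,q,r] = [q,r] − [p,r] + [p,q]. For instance
  ∂[2,4,6] = [4,6] − [2,6] + [2,4],
  ∂[1,3,4] = [3,4] − [1,4] + [1,3].
The resulting 18×12 matrix has rank 12, and its Smith normal form has invariant factors (1,1,1,1,1,1,1,1,1,1,1,2).

Now H_k = ker ∂_k / im ∂_{k+1}, so:

  H_0: rank C_0 − rank ∂_1 = 7 − 6 = 1, and the invariant factors of ∂_1 are all 1, so H_0 ≅ Z.
  H_1: rank ker ∂_1 − rank ∂_2 = (18 − 6) − 12 = 0, and ∂_2 has invariant factor 2 > 1, so H_1 ≅ Z/2.
  H_2: rank ker ∂_2 − rank ∂_3 = (12 − 12) − 0 = 0, and there is no ∂_3, so H_2 ≅ 0.

(K is a triangulation of the real projective plane RP^2.)

H_0 ≅ Z,  H_1 ≅ Z/2,  H_2 = 0.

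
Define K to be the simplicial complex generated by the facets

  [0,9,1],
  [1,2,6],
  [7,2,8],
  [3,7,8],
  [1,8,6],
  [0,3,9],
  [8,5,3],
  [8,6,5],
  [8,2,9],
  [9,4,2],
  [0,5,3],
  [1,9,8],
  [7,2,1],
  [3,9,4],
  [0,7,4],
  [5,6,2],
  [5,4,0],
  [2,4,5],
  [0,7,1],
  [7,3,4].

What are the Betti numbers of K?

Order the vertices as 0 < 1 < 2 < 3 < 4 < 5 < 6 < 7 < 8 < 9. Listing each simplex with vertices in this order, K has dimension 2 with simplices:

  0-simplices (10): [0], [1], [2], [3], [4], [5], [6], [7], [8], [9]
  1-simplices (30): (30 of them)
  2-simplices (20): (20 of them)

Hence C_0 ≅ Z^10, C_1 ≅ Z^30, C_2 ≅ Z^20.

The boundary map ∂_1: C_1 → C_0 is given by ∂[p,q] = [q] − [p]. For instance
  ∂[2,4] = [4] − [2].
As a 10×30 matrix over Z this has rank 9, with invariant factors (1,1,1,1,1,1,1,1,1).

∂_2: C_2 → C_1 maps a triangle to the signed sum of its edges. For instance
  ∂[0,3,9] = [3,9] − [0,9] + [0,3],
  ∂[0,4,7] = [4,7] − [0,7] + [0,4].
The 30×20 boundary matrix has rank 20 and Smith normal form diag(1,1,1,1,1,1,1,1,1,1,1,1,1,1,1,1,1,1,1,2).

Computing H_k = (kernel of ∂_k) / (image of ∂_{k+1}):

  H_0: rank C_0 − rank ∂_1 = 10 − 9 = 1, and the invariant factors of ∂_1 are all 1, so H_0 = Z.
  H_1: rank ker ∂_1 − rank ∂_2 = (30 − 9) − 20 = 1, and ∂_2 has invariant factor 2 > 1, so H_1 = Z ⊕ Z/2Z.
  H_2: rank ker ∂_2 − rank ∂_3 = (20 − 20) − 0 = 0, and there is no ∂_3, so H_2 = 0.

As a check, the Euler characteristic is 10 − 30 + 20 = 0, which agrees with 1 − 1 + 0 = 0.

Hence the Betti numbers are b_0 = 1, b_1 = 1, b_2 = 0.

b_0 = 1, b_1 = 1, b_2 = 0.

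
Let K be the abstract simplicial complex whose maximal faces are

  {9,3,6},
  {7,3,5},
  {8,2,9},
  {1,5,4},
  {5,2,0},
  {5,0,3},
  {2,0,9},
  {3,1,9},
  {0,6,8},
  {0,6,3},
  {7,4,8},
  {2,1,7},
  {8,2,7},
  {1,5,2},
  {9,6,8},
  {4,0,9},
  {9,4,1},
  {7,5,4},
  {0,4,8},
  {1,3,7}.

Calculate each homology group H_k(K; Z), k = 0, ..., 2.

H_0 = Z,  H_1 = Z ⊕ Z/2Z,  H_2 = 0.

Fix the vertex order 0 < 1 < 2 < 3 < 4 < 5 < 6 < 7 < 8 < 9 and write every simplex with vertices in increasing order. Then dim K = 2 and the simplices of K are:

  0-simplices (10): [0], [1], [2], [3], [4], [5], [6], [7], [8], [9]
  1-simplices (30): (30 of them)
  2-simplices (20): (20 of them)

Hence C_0 ≅ Z^10, C_1 ≅ Z^30, C_2 ≅ Z^20.

∂_1: C_1 → C_0 sends each edge [p,q] (with p < q) to q − p.
This gives a 10×30 integer matrix of rank 9; reducing to Smith normal form yields diagonal entries (1,1,1,1,1,1,1,1,1).

Boundary ∂_2: C_2 → C_1 sends each 2-simplex [p,q,r] to [q,r] − [p,r] + [p,q]. For instance
  ∂[3,5,7] = [5,7] − [3,7] + [3,5],
  ∂[0,4,8] = [4,8] − [0,8] + [0,4].
This gives a 30×20 integer matrix of rank 20; reducing to Smith normal form yields diagonal entries (1,1,1,1,1,1,1,1,1,1,1,1,1,1,1,1,1,1,1,2).

From H_k ≅ ker(∂_k) / im(∂_{k+1}) we obtain:

  H_0: rank C_0 − rank ∂_1 = 10 − 9 = 1, and the invariant factors of ∂_1 are all 1, so H_0 = Z.
  H_1: rank ker ∂_1 − rank ∂_2 = (30 − 9) − 20 = 1, and ∂_2 has invariant factor 2 > 1, so H_1 = Z ⊕ Z/2Z.
  H_2: rank ker ∂_2 − rank ∂_3 = (20 − 20) − 0 = 0, and there is no ∂_3, so H_2 = 0.

As a check, the Euler characteristic is 10 − 30 + 20 = 0, which agrees with 1 − 1 + 0 = 0.
(K is a triangulation of the Klein bottle.)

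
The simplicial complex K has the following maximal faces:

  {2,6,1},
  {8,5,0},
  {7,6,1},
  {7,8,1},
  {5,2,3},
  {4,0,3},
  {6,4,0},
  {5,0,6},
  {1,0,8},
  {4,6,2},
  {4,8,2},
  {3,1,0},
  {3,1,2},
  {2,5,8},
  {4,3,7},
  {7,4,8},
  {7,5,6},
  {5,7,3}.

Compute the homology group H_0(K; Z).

H_0 = Z.

K has 9 vertices, 27 edges, 18 triangles.
rank ∂_0 = 0, rank ∂_1 = 8 ⇒ b_0 = 9 − 0 − 8 = 1; all invariant factors of ∂_1 are 1 so no torsion. So H_0 ≅ Z.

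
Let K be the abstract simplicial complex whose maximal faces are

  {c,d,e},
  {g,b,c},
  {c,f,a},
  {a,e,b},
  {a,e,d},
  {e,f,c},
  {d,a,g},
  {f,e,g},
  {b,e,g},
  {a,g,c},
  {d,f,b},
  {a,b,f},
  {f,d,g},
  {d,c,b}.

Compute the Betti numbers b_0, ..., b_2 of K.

b_0 = 1, b_1 = 2, b_2 = 1.

We work with the vertex ordering a < b < c < d < e < f < g. The simplices of K, each written with vertices in increasing order, are:

  0-simplices (7): a, b, c, d, e, f, g
  1-simplices (21): ab, ac, ad, ae, af, ag, bc, bd, be, bf, bg, cd, ce, cf, cg, de, df, dg, ef, eg, fg
  2-simplices (14): abe, abf, acf, acg, ade, adg, bcd, bcg, bdf, beg, cde, cef, dfg, efg

giving chain groups C_0 ≅ Z^7, C_1 ≅ Z^21, C_2 ≅ Z^14.

∂_1: C_1 → C_0 sends each edge [p,q] (with p < q) to q − p. For instance
  ∂eg = g − e.
As a 7×21 matrix over Z this has rank 6, with invariant factors (1,1,1,1,1,1).

The boundary map ∂_2: C_2 → C_1 sends each 2-simplex [p,q,r] to [q,r] − [p,r] + [p,q]. For instance
  ∂efg = fg − eg + ef,
  ∂dfg = fg − dg + df.
The resulting 21×14 matrix has rank 13, and its Smith normal form has invariant factors (1,1,1,1,1,1,1,1,1,1,1,1,1).

From H_k ≅ ker(∂_k) / im(∂_{k+1}) we obtain:

  H_0: rank C_0 − rank ∂_1 = 7 − 6 = 1, and the invariant factors of ∂_1 are all 1, so H_0 = Z.
  H_1: rank ker ∂_1 − rank ∂_2 = (21 − 6) − 13 = 2, and the invariant factors of ∂_2 are all 1, so H_1 = Z^2.
  H_2: rank ker ∂_2 − rank ∂_3 = (14 − 13) − 0 = 1, and there is no ∂_3, so H_2 = Z.

Hence the Betti numbers are b_0 = 1, b_1 = 2, b_2 = 1.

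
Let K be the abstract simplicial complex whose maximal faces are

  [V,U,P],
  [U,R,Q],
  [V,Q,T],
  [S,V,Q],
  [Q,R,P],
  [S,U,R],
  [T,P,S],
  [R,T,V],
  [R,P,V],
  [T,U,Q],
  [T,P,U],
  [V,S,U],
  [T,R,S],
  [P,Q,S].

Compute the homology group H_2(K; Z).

H_2 ≅ Z.

Order the vertices as P < Q < R < S < T < U < V. Listing each simplex with vertices in this order, K has dimension 2 with simplices:

  0-simplices (7): P, Q, R, S, T, U, V
  1-simplices (21): PQ, PR, PS, PT, PU, PV, QR, QS, QT, QU, QV, RS, RT, RU, RV, ST, SU, SV, TU, TV, UV
  2-simplices (14): PQR, PQS, PRV, PST, PTU, PUV, QRU, QSV, QTU, QTV, RST, RSU, RTV, SUV

giving chain groups C_0 ≅ Z^7, C_1 ≅ Z^21, C_2 ≅ Z^14.

Boundary ∂_1: C_1 → C_0 sends each edge [p,q] (with p < q) to q − p. For instance
  ∂QR = R − Q.
This gives a 7×21 integer matrix of rank 6; reducing to Smith normal form yields diagonal entries (1,1,1,1,1,1).

Boundary ∂_2: C_2 → C_1 sends each 2-simplex [p,q,r] to [q,r] − [p,r] + [p,q]. For instance
  ∂PRV = RV − PV + PR,
  ∂PQR = QR − PR + PQ.
The resulting 21×14 matrix has rank 13, and its Smith normal form has invariant factors (1,1,1,1,1,1,1,1,1,1,1,1,1).

Computing H_k = (kernel of ∂_k) / (image of ∂_{k+1}):

  H_2: rank ker ∂_2 − rank ∂_3 = (14 − 13) − 0 = 1, and there is no ∂_3, so H_2 = Z.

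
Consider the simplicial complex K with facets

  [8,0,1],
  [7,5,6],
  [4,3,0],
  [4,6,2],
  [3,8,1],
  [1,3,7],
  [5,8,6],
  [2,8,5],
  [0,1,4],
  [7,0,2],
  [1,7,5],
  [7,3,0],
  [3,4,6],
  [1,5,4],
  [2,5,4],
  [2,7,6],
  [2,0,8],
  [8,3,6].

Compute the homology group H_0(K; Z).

H_0 ≅ Z.

K has 9 vertices, 27 edges, 18 triangles.
rank ∂_0 = 0, rank ∂_1 = 8 ⇒ b_0 = 9 − 0 − 8 = 1; all invariant factors of ∂_1 are 1 so no torsion. So H_0 = Z.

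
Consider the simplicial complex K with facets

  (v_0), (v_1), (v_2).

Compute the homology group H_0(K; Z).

Fix the vertex order v_0 < v_1 < v_2 and write every simplex with vertices in increasing order. Then dim K = 0 and the simplices of K are:

  0-simplices (3): [v_0], [v_1], [v_2]

giving chain groups C_0 ≅ Z^3.

Now H_k = ker ∂_k / im ∂_{k+1}, so:

  H_0: rank C_0 − rank ∂_1 = 3 − 0 = 3, and there is no ∂_1, so H_0 = Z^3.

H_0 = Z^3.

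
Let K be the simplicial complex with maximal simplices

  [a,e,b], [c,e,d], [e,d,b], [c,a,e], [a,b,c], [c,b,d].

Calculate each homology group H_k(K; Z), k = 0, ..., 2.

H_0 ≅ Z,  H_1 = 0,  H_2 ≅ Z.

K has 5 vertices, 9 edges, 6 triangles.
rank ∂_0 = 0, rank ∂_1 = 4 ⇒ b_0 = 5 − 0 − 4 = 1; all invariant factors of ∂_1 are 1 so no torsion. So H_0 ≅ Z.
rank ∂_1 = 4, rank ∂_2 = 5 ⇒ b_1 = 9 − 4 − 5 = 0; all invariant factors of ∂_2 are 1 so no torsion. So H_1 ≅ 0.
rank ∂_2 = 5, rank ∂_3 = 0 ⇒ b_2 = 6 − 5 − 0 = 1. So H_2 ≅ Z.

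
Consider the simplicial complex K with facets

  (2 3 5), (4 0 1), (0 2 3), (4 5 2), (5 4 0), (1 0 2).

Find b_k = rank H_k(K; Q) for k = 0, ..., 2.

b_0 = 1, b_1 = 1, b_2 = 0.

Fix the vertex order 0 < 1 < 2 < 3 < 4 < 5 and write every simplex with vertices in increasing order. Then dim K = 2 and the simplices of K are:

  0-simplices (6): [0], [1], [2], [3], [4], [5]
  1-simplices (12): [0,1], [0,2], [0,3], [0,4], [0,5], [1,2], [1,4], [2,3], [2,4], [2,5], [3,5], [4,5]
  2-simplices (6): [0,1,2], [0,1,4], [0,2,3], [0,4,5], [2,3,5], [2,4,5]

Hence C_0 ≅ Z^6, C_1 ≅ Z^12, C_2 ≅ Z^6.

∂_1: C_1 → C_0 sends each edge [p,q] (with p < q) to q − p. For instance
  ∂[0,2] = [2] − [0].
The resulting 6×12 matrix has rank 5, and its Smith normal form has invariant factors (1,1,1,1,1).

The boundary map ∂_2: C_2 → C_1 maps a triangle to the signed sum of its edges. For instance
  ∂[0,1,2] = [1,2] − [0,2] + [0,1],
  ∂[0,1,4] = [1,4] − [0,4] + [0,1].
This gives a 12×6 integer matrix of rank 6; reducing to Smith normal form yields diagonal entries (1,1,1,1,1,1).

From H_k ≅ ker(∂_k) / im(∂_{k+1}) we obtain:

  H_0: rank C_0 − rank ∂_1 = 6 − 5 = 1, and the invariant factors of ∂_1 are all 1, so H_0 = Z.
  H_1: rank ker ∂_1 − rank ∂_2 = (12 − 5) − 6 = 1, and the invariant factors of ∂_2 are all 1, so H_1 = Z.
  H_2: rank ker ∂_2 − rank ∂_3 = (6 − 6) − 0 = 0, and there is no ∂_3, so H_2 = 0.

Hence the Betti numbers are b_0 = 1, b_1 = 1, b_2 = 0.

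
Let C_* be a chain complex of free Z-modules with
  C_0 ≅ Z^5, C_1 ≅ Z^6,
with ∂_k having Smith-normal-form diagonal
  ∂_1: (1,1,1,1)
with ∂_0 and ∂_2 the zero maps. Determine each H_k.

H_0 ≅ Z,  H_1 ≅ Z^2.

H_0: b_0 = 5 − 0 − 4 = 1; torsion from ∂_1 factors > 1: none. So H_0 ≅ Z.
H_1: b_1 = 6 − 4 − 0 = 2; torsion from ∂_2 factors > 1: none. So H_1 ≅ Z^2.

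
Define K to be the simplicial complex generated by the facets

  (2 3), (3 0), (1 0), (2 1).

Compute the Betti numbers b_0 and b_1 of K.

b_0 = 1, b_1 = 1.

K has 4 vertices, 4 edges.
rank ∂_0 = 0, rank ∂_1 = 3 ⇒ b_0 = 4 − 0 − 3 = 1; all invariant factors of ∂_1 are 1 so no torsion. So H_0 = Z.
rank ∂_1 = 3, rank ∂_2 = 0 ⇒ b_1 = 4 − 3 − 0 = 1. So H_1 = Z.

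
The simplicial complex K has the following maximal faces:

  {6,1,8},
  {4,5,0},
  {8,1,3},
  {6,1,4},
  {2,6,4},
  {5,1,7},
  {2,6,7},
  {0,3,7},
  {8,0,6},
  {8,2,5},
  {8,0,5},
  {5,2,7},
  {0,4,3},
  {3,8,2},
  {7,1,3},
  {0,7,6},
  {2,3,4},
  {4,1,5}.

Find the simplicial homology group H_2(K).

H_2 ≅ Z.

K has 9 vertices, 27 edges, 18 triangles.
rank ∂_2 = 17, rank ∂_3 = 0 ⇒ b_2 = 18 − 17 − 0 = 1. So H_2 ≅ Z.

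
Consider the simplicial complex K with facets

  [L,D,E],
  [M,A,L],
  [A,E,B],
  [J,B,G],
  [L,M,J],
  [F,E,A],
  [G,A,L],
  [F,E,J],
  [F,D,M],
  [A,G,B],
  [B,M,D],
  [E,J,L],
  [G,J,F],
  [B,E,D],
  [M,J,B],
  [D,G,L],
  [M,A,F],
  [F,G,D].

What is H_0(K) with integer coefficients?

We work with the vertex ordering A < B < D < E < F < G < J < L < M. The simplices of K, each written with vertices in increasing order, are:

  0-simplices (9): A, B, D, E, F, G, J, L, M
  1-simplices (27): AB, AE, AF, AG, AL, AM, BD, BE, BG, BJ, BM, DE, DF, DG, DL, DM, EF, EJ, EL, FG, FJ, FM, GJ, GL, JL, JM, LM
  2-simplices (18): ABE, ABG, AEF, AFM, AGL, ALM, BDE, BDM, BGJ, BJM, DEL, DFG, DFM, DGL, EFJ, EJL, FGJ, JLM

giving chain groups C_0 ≅ Z^9, C_1 ≅ Z^27, C_2 ≅ Z^18.

Boundary ∂_1: C_1 → C_0 maps an edge to its endpoints' difference, ∂[p,q] = q − p. For instance
  ∂AL = L − A.
The resulting 9×27 matrix has rank 8, and its Smith normal form has invariant factors (1,1,1,1,1,1,1,1).

Boundary ∂_2: C_2 → C_1 sends each 2-simplex [p,q,r] to [q,r] − [p,r] + [p,q]. For instance
  ∂BDM = DM − BM + BD,
  ∂BGJ = GJ − BJ + BG.
This gives a 27×18 integer matrix of rank 17; reducing to Smith normal form yields diagonal entries (1,1,1,1,1,1,1,1,1,1,1,1,1,1,1,1,1).

Reading off H_k = ker ∂_k / im ∂_{k+1}:

  H_0: rank C_0 − rank ∂_1 = 9 − 8 = 1, and the invariant factors of ∂_1 are all 1, so H_0 = Z.

H_0 = Z.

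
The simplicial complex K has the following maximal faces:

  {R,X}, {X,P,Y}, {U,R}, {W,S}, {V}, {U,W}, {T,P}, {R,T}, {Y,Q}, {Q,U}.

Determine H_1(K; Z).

H_1 ≅ Z^2.

We work with the vertex ordering P < Q < R < S < T < U < V < W < X < Y. The simplices of K, each written with vertices in increasing order, are:

  0-simplices (10): P, Q, R, S, T, U, V, W, X, Y
  1-simplices (11): PT, PX, PY, QU, QY, RT, RU, RX, SW, UW, XY
  2-simplices (1): PXY

Hence C_0 ≅ Z^10, C_1 ≅ Z^11, C_2 ≅ Z^1.

Boundary ∂_1: C_1 → C_0 maps an edge to its endpoints' difference, ∂[p,q] = q − p.
The resulting 10×11 matrix has rank 8, and its Smith normal form has invariant factors (1,1,1,1,1,1,1,1).

∂_2: C_2 → C_1 sends each 2-simplex [p,q,r] to [q,r] − [p,r] + [p,q]. For instance
  ∂PXY = XY − PY + PX.
This gives a 11×1 integer matrix of rank 1; reducing to Smith normal form yields diagonal entries (1).

Reading off H_k = ker ∂_k / im ∂_{k+1}:

  H_1: rank ker ∂_1 − rank ∂_2 = (11 − 8) − 1 = 2, and the invariant factors of ∂_2 are all 1, so H_1 ≅ Z^2.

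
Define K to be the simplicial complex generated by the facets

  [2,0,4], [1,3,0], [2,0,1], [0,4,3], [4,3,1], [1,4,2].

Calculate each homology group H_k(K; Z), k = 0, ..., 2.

H_0 ≅ Z,  H_1 = 0,  H_2 ≅ Z.

We work with the vertex ordering 0 < 1 < 2 < 3 < 4. The simplices of K, each written with vertices in increasing order, are:

  0-simplices (5): [0], [1], [2], [3], [4]
  1-simplices (9): [0,1], [0,2], [0,3], [0,4], [1,2], [1,3], [1,4], [2,4], [3,4]
  2-simplices (6): [0,1,2], [0,1,3], [0,2,4], [0,3,4], [1,2,4], [1,3,4]

giving chain groups C_0 ≅ Z^5, C_1 ≅ Z^9, C_2 ≅ Z^6.

Boundary ∂_1: C_1 → C_0 is given by ∂[p,q] = [q] − [p].
As a 5×9 matrix over Z this has rank 4, with invariant factors (1,1,1,1).

Boundary ∂_2: C_2 → C_1 acts by ∂[p,q,r] = [q,r] − [p,r] + [p,q]. For instance
  ∂[0,1,2] = [1,2] − [0,2] + [0,1],
  ∂[1,2,4] = [2,4] − [1,4] + [1,2].
This gives a 9×6 integer matrix of rank 5; reducing to Smith normal form yields diagonal entries (1,1,1,1,1).

Computing H_k = (kernel of ∂_k) / (image of ∂_{k+1}):

  H_0: rank C_0 − rank ∂_1 = 5 − 4 = 1, and the invariant factors of ∂_1 are all 1, so H_0 ≅ Z.
  H_1: rank ker ∂_1 − rank ∂_2 = (9 − 4) − 5 = 0, and the invariant factors of ∂_2 are all 1, so H_1 ≅ 0.
  H_2: rank ker ∂_2 − rank ∂_3 = (6 − 5) − 0 = 1, and there is no ∂_3, so H_2 ≅ Z.

As a check, the Euler characteristic is 5 − 9 + 6 = 2, which agrees with 1 − 0 + 1 = 2.
(K is a triangulation of the 2-sphere S^2.)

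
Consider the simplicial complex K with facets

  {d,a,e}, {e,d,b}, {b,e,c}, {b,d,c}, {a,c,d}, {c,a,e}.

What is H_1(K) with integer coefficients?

K has 5 vertices, 9 edges, 6 triangles.
rank ∂_1 = 4, rank ∂_2 = 5 ⇒ b_1 = 9 − 4 − 5 = 0; all invariant factors of ∂_2 are 1 so no torsion. So H_1 ≅ 0.

H_1 = 0.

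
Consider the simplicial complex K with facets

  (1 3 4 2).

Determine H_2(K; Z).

Order the vertices as 1 < 2 < 3 < 4. Listing each simplex with vertices in this order, K has dimension 3 with simplices:

  0-simplices (4): [1], [2], [3], [4]
  1-simplices (6): [1,2], [1,3], [1,4], [2,3], [2,4], [3,4]
  2-simplices (4): [1,2,3], [1,2,4], [1,3,4], [2,3,4]
  3-simplices (1): [1,2,3,4]

giving chain groups C_0 ≅ Z^4, C_1 ≅ Z^6, C_2 ≅ Z^4, C_3 ≅ Z^1.

Boundary ∂_1: C_1 → C_0 maps an edge to its endpoints' difference, ∂[p,q] = q − p. For instance
  ∂[2,3] = [3] − [2].
This gives a 4×6 integer matrix of rank 3; reducing to Smith normal form yields diagonal entries (1,1,1).

The boundary map ∂_2: C_2 → C_1 acts by ∂[p,q,r] = [q,r] − [p,r] + [p,q]. For instance
  ∂[1,2,4] = [2,4] − [1,4] + [1,2],
  ∂[1,2,3] = [2,3] − [1,3] + [1,2].
The 6×4 boundary matrix has rank 3 and Smith normal form diag(1,1,1).

The boundary map ∂_3: C_3 → C_2 sends each 3-simplex σ to the alternating sum Σ_i (−1)^i (σ with its i-th vertex removed). For instance
  ∂[1,2,3,4] = [2,3,4] − [1,3,4] + [1,2,4] − [1,2,3].
The 4×1 boundary matrix has rank 1 and Smith normal form diag(1).

Computing H_k = (kernel of ∂_k) / (image of ∂_{k+1}):

  H_2: rank ker ∂_2 − rank ∂_3 = (4 − 3) − 1 = 0, and the invariant factors of ∂_3 are all 1, so H_2 = 0.

H_2 ≅ 0.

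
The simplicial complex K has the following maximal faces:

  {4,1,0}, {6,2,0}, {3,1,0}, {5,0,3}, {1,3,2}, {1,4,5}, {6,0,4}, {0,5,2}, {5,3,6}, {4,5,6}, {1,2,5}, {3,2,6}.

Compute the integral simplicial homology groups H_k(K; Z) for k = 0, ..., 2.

Fix the vertex order 0 < 1 < 2 < 3 < 4 < 5 < 6 and write every simplex with vertices in increasing order. Then dim K = 2 and the simplices of K are:

  0-simplices (7): [0], [1], [2], [3], [4], [5], [6]
  1-simplices (18): [0,1], [0,2], [0,3], [0,4], [0,5], [0,6], [1,2], [1,3], [1,4], [1,5], [2,3], [2,5], [2,6], [3,5], [3,6], [4,5], [4,6], [5,6]
  2-simplices (12): [0,1,3], [0,1,4], [0,2,5], [0,2,6], [0,3,5], [0,4,6], [1,2,3], [1,2,5], [1,4,5], [2,3,6], [3,5,6], [4,5,6]

giving chain groups C_0 ≅ Z^7, C_1 ≅ Z^18, C_2 ≅ Z^12.

∂_1: C_1 → C_0 is given by ∂[p,q] = [q] − [p]. For instance
  ∂[0,5] = [5] − [0].
This gives a 7×18 integer matrix of rank 6; reducing to Smith normal form yields diagonal entries (1,1,1,1,1,1).

∂_2: C_2 → C_1 sends each 2-simplex [p,q,r] to [q,r] − [p,r] + [p,q]. For instance
  ∂[4,5,6] = [5,6] − [4,6] + [4,5],
  ∂[1,4,5] = [4,5] − [1,5] + [1,4].
As a 18×12 matrix over Z this has rank 12, with invariant factors (1,1,1,1,1,1,1,1,1,1,1,2).

From H_k ≅ ker(∂_k) / im(∂_{k+1}) we obtain:

  H_0: rank C_0 − rank ∂_1 = 7 − 6 = 1, and the invariant factors of ∂_1 are all 1, so H_0 = Z.
  H_1: rank ker ∂_1 − rank ∂_2 = (18 − 6) − 12 = 0, and ∂_2 has invariant factor 2 > 1, so H_1 = Z/2.
  H_2: rank ker ∂_2 − rank ∂_3 = (12 − 12) − 0 = 0, and there is no ∂_3, so H_2 = 0.

(K is a triangulation of the real projective plane RP^2.)

H_0 ≅ Z,  H_1 ≅ Z/2,  H_2 = 0.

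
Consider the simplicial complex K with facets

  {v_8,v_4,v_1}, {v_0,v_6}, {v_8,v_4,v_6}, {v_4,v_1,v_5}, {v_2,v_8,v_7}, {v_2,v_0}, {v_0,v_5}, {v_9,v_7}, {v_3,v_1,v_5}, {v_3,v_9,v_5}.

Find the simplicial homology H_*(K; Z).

Order the vertices as v_0 < v_1 < v_2 < v_3 < v_4 < v_5 < v_6 < v_7 < v_8 < v_9. Listing each simplex with vertices in this order, K has dimension 2 with simplices:

  0-simplices (10): [v_0], [v_1], [v_2], [v_3], [v_4], [v_5], [v_6], [v_7], [v_8], [v_9]
  1-simplices (18): (18 of them)
  2-simplices (6): [v_1,v_3,v_5], [v_1,v_4,v_5], [v_1,v_4,v_8], [v_2,v_7,v_8], [v_3,v_5,v_9], [v_4,v_6,v_8]

Hence C_0 ≅ Z^10, C_1 ≅ Z^18, C_2 ≅ Z^6.

Boundary ∂_1: C_1 → C_0 maps an edge to its endpoints' difference, ∂[p,q] = q − p. For instance
  ∂[v_4,v_5] = [v_5] − [v_4].
As a 10×18 matrix over Z this has rank 9, with invariant factors (1,1,1,1,1,1,1,1,1).

The boundary map ∂_2: C_2 → C_1 sends each 2-simplex [p,q,r] to [q,r] − [p,r] + [p,q]. For instance
  ∂[v_4,v_6,v_8] = [v_6,v_8] − [v_4,v_8] + [v_4,v_6],
  ∂[v_2,v_7,v_8] = [v_7,v_8] − [v_2,v_8] + [v_2,v_7].
The 18×6 boundary matrix has rank 6 and Smith normal form diag(1,1,1,1,1,1).

Reading off H_k = ker ∂_k / im ∂_{k+1}:

  H_0: rank C_0 − rank ∂_1 = 10 − 9 = 1, and the invariant factors of ∂_1 are all 1, so H_0 ≅ Z.
  H_1: rank ker ∂_1 − rank ∂_2 = (18 − 9) − 6 = 3, and the invariant factors of ∂_2 are all 1, so H_1 ≅ Z^3.
  H_2: rank ker ∂_2 − rank ∂_3 = (6 − 6) − 0 = 0, and there is no ∂_3, so H_2 ≅ 0.

H_0 ≅ Z,  H_1 ≅ Z^3,  H_2 = 0.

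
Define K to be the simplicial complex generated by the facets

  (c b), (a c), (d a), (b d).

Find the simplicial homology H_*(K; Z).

H_0 = Z,  H_1 = Z.

We work with the vertex ordering a < b < c < d. The simplices of K, each written with vertices in increasing order, are:

  0-simplices (4): a, b, c, d
  1-simplices (4): ac, ad, bc, bd

Hence C_0 ≅ Z^4, C_1 ≅ Z^4.

The boundary map ∂_1: C_1 → C_0 sends each edge [p,q] (with p < q) to q − p.
The 4×4 boundary matrix has rank 3 and Smith normal form diag(1,1,1).

Computing H_k = (kernel of ∂_k) / (image of ∂_{k+1}):

  H_0: rank C_0 − rank ∂_1 = 4 − 3 = 1, and the invariant factors of ∂_1 are all 1, so H_0 = Z.
  H_1: rank ker ∂_1 − rank ∂_2 = (4 − 3) − 0 = 1, and there is no ∂_2, so H_1 = Z.

As a check, the Euler characteristic is 4 − 4 = 0, which agrees with 1 − 1 = 0.
(K is a triangulation of the circle S^1.)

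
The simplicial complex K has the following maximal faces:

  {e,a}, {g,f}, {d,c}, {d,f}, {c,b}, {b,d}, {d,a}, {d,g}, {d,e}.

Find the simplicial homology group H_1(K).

Order the vertices as a < b < c < d < e < f < g. Listing each simplex with vertices in this order, K has dimension 1 with simplices:

  0-simplices (7): a, b, c, d, e, f, g
  1-simplices (9): ad, ae, bc, bd, cd, de, df, dg, fg

giving chain groups C_0 ≅ Z^7, C_1 ≅ Z^9.

∂_1: C_1 → C_0 sends each edge [p,q] (with p < q) to q − p. For instance
  ∂ad = d − a.
This gives a 7×9 integer matrix of rank 6; reducing to Smith normal form yields diagonal entries (1,1,1,1,1,1).

From H_k ≅ ker(∂_k) / im(∂_{k+1}) we obtain:

  H_1: rank ker ∂_1 − rank ∂_2 = (9 − 6) − 0 = 3, and there is no ∂_2, so H_1 = Z^3.

(K is a triangulation of a wedge of 3 circles.)

H_1 = Z^3.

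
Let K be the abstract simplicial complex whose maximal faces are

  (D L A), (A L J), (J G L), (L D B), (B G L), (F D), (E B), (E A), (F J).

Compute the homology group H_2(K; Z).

Order the vertices as A < B < D < E < F < G < J < L. Listing each simplex with vertices in this order, K has dimension 2 with simplices:

  0-simplices (8): A, B, D, E, F, G, J, L
  1-simplices (14): AD, AE, AJ, AL, BD, BE, BG, BL, DF, DL, FJ, GJ, GL, JL
  2-simplices (5): ADL, AJL, BDL, BGL, GJL

Hence C_0 ≅ Z^8, C_1 ≅ Z^14, C_2 ≅ Z^5.

Boundary ∂_1: C_1 → C_0 is given by ∂[p,q] = [q] − [p].
The 8×14 boundary matrix has rank 7 and Smith normal form diag(1,1,1,1,1,1,1).

The boundary map ∂_2: C_2 → C_1 maps a triangle to the signed sum of its edges. For instance
  ∂GJL = JL − GL + GJ,
  ∂BGL = GL − BL + BG.
The 14×5 boundary matrix has rank 5 and Smith normal form diag(1,1,1,1,1).

From H_k ≅ ker(∂_k) / im(∂_{k+1}) we obtain:

  H_2: rank ker ∂_2 − rank ∂_3 = (5 − 5) − 0 = 0, and there is no ∂_3, so H_2 ≅ 0.

H_2 = 0.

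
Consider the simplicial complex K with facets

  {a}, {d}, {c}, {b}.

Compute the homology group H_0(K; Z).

We work with the vertex ordering a < b < c < d. The simplices of K, each written with vertices in increasing order, are:

  0-simplices (4): a, b, c, d

giving chain groups C_0 ≅ Z^4.

From H_k ≅ ker(∂_k) / im(∂_{k+1}) we obtain:

  H_0: rank C_0 − rank ∂_1 = 4 − 0 = 4, and there is no ∂_1, so H_0 ≅ Z^4.

(K is a triangulation of a set of 4 points.)

H_0 = Z^4.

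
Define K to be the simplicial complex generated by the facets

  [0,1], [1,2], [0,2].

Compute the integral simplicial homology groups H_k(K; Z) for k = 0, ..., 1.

H_0 ≅ Z,  H_1 ≅ Z.

We work with the vertex ordering 0 < 1 < 2. The simplices of K, each written with vertices in increasing order, are:

  0-simplices (3): [0], [1], [2]
  1-simplices (3): [0,1], [0,2], [1,2]

giving chain groups C_0 ≅ Z^3, C_1 ≅ Z^3.

Boundary ∂_1: C_1 → C_0 sends each edge [p,q] (with p < q) to q − p. For instance
  ∂[0,2] = [2] − [0].
The 3×3 boundary matrix has rank 2 and Smith normal form diag(1,1).

Reading off H_k = ker ∂_k / im ∂_{k+1}:

  H_0: rank C_0 − rank ∂_1 = 3 − 2 = 1, and the invariant factors of ∂_1 are all 1, so H_0 ≅ Z.
  H_1: rank ker ∂_1 − rank ∂_2 = (3 − 2) − 0 = 1, and there is no ∂_2, so H_1 ≅ Z.

As a check, the Euler characteristic is 3 − 3 = 0, which agrees with 1 − 1 = 0.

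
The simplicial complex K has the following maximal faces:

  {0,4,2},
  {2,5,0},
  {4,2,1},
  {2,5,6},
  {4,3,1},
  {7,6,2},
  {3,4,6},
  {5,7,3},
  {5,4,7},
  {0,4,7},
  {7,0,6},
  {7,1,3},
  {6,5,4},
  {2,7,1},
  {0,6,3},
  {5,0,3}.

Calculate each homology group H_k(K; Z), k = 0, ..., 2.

We work with the vertex ordering 0 < 1 < 2 < 3 < 4 < 5 < 6 < 7. The simplices of K, each written with vertices in increasing order, are:

  0-simplices (8): [0], [1], [2], [3], [4], [5], [6], [7]
  1-simplices (24): (24 of them)
  2-simplices (16): [0,2,4], [0,2,5], [0,3,5], [0,3,6], [0,4,7], [0,6,7], [1,2,4], [1,2,7], [1,3,4], [1,3,7], [2,5,6], [2,6,7], [3,4,6], [3,5,7], [4,5,6], [4,5,7]

giving chain groups C_0 ≅ Z^8, C_1 ≅ Z^24, C_2 ≅ Z^16.

Boundary ∂_1: C_1 → C_0 maps an edge to its endpoints' difference, ∂[p,q] = q − p. For instance
  ∂[0,5] = [5] − [0].
The resulting 8×24 matrix has rank 7, and its Smith normal form has invariant factors (1,1,1,1,1,1,1).

The boundary map ∂_2: C_2 → C_1 acts by ∂[p,q,r] = [q,r] − [p,r] + [p,q]. For instance
  ∂[0,3,5] = [3,5] − [0,5] + [0,3],
  ∂[0,3,6] = [3,6] − [0,6] + [0,3].
The resulting 24×16 matrix has rank 15, and its Smith normal form has invariant factors (1,1,1,1,1,1,1,1,1,1,1,1,1,1,1).

Reading off H_k = ker ∂_k / im ∂_{k+1}:

  H_0: rank C_0 − rank ∂_1 = 8 − 7 = 1, and the invariant factors of ∂_1 are all 1, so H_0 = Z.
  H_1: rank ker ∂_1 − rank ∂_2 = (24 − 7) − 15 = 2, and the invariant factors of ∂_2 are all 1, so H_1 = Z^2.
  H_2: rank ker ∂_2 − rank ∂_3 = (16 − 15) − 0 = 1, and there is no ∂_3, so H_2 = Z.

As a check, the Euler characteristic is 8 − 24 + 16 = 0, which agrees with 1 − 2 + 1 = 0.

H_0 = Z,  H_1 = Z^2,  H_2 = Z.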